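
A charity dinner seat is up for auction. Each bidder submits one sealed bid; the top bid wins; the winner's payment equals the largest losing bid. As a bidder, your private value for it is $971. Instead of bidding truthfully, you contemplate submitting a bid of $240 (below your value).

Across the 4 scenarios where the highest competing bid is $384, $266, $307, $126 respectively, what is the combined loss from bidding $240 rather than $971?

The deviation costs you only when the competing bid falls strictly between $240 and $971; elsewhere both bids give the same outcome.
$384: truthful payoff $587, deviation payoff $0 → loss $587.
$266: truthful payoff $705, deviation payoff $0 → loss $705.
$307: truthful payoff $664, deviation payoff $0 → loss $664.
$126: outcomes coincide → loss $0.
Total loss = $587 + $705 + $664 = $1956.

$1956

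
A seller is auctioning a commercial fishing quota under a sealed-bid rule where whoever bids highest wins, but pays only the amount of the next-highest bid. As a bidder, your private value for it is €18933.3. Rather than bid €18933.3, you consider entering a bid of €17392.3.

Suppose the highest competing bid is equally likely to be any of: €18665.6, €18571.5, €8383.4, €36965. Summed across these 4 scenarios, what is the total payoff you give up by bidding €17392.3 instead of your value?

€629.5

The deviation costs you only when the competing bid falls strictly between €17392.3 and €18933.3; elsewhere both bids give the same outcome.
€18665.6: truthful payoff €267.7, deviation payoff €0 → loss €267.7.
€18571.5: truthful payoff €361.8, deviation payoff €0 → loss €361.8.
€8383.4: outcomes coincide → loss €0.
€36965: outcomes coincide → loss €0.
Total loss = €267.7 + €361.8 = €629.5.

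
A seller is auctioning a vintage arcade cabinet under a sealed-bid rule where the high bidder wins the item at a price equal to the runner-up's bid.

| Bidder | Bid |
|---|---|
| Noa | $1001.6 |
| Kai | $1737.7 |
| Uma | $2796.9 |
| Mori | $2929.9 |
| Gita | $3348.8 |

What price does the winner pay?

Highest bid: Gita at $3348.8, so Gita wins.
Second-highest bid: Mori at $2929.9 — that is the price the winner pays.

$2929.9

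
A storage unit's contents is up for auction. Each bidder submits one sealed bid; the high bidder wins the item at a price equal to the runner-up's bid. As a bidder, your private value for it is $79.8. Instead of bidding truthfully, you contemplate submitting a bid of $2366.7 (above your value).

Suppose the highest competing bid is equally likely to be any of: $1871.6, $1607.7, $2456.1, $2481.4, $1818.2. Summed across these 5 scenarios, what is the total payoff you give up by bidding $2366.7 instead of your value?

The deviation costs you only when the competing bid falls strictly between $79.8 and $2366.7; elsewhere both bids give the same outcome.
$1871.6: truthful payoff $0, deviation payoff −$1791.8 → loss $1791.8.
$1607.7: truthful payoff $0, deviation payoff −$1527.9 → loss $1527.9.
$2456.1: outcomes coincide → loss $0.
$2481.4: outcomes coincide → loss $0.
$1818.2: truthful payoff $0, deviation payoff −$1738.4 → loss $1738.4.
Total loss = $1791.8 + $1527.9 + $1738.4 = $5058.1.
Truthful bidding weakly dominates here: raising your bid can only win items priced above your value, and lowering it can only forfeit items priced below.

$5058.1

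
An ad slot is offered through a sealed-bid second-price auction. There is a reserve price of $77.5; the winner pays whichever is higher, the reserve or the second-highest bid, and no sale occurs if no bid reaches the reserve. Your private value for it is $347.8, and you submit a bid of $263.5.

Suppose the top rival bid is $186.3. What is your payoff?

Your bid $263.5 is the highest and exceeds the reserve.
Price = max(second-highest bid, reserve) = max($186.3, $77.5) = $186.3.
Payoff = $347.8 − $186.3 = $161.5.

$161.5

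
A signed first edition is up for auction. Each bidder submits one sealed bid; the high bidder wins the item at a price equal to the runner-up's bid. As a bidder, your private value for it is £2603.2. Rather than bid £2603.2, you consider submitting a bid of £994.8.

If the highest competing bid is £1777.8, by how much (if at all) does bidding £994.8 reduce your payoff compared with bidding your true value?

Bidding your value £2603.2: you win (since £2603.2 > £1777.8) and pay £1777.8. Payoff £825.4.
Bidding £994.8: you lose. Payoff £0.
The competing bid £1777.8 lies between your shaded bid and your value, so underbidding forfeits an item you could have won at a profitable price.
Loss from deviating = £825.4 − (£0) = £825.4.
In a second-price auction your bid sets only whether you win, not what you pay, so bidding your true value is weakly dominant.

£825.4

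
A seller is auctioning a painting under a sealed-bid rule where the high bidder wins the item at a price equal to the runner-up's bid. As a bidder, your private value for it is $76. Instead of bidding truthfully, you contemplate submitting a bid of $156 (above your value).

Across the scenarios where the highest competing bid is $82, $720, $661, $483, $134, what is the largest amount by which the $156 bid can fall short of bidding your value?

$82: truthful gives $0, deviation gives −$6 → loss $6.
$720: same outcome either way → loss $0.
$661: same outcome either way → loss $0.
$483: same outcome either way → loss $0.
$134: truthful gives $0, deviation gives −$58 → loss $58.
Maximum loss: $58.

$58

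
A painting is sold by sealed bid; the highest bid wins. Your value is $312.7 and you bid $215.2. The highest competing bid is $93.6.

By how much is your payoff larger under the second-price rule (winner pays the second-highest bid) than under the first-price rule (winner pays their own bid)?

You have the highest bid, so you win under either rule.
Second-price: pay $93.6 → payoff $219.1.
First-price: pay your own bid $215.2 → payoff $97.5.
Difference = $219.1 − ($97.5) = $121.6.

$121.6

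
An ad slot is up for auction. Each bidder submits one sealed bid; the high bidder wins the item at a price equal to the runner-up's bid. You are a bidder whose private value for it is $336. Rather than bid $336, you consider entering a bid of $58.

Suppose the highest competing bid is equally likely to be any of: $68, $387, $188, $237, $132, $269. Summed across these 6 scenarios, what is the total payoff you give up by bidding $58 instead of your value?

$786

The deviation costs you only when the competing bid falls strictly between $58 and $336; elsewhere both bids give the same outcome.
$68: truthful payoff $268, deviation payoff $0 → loss $268.
$387: outcomes coincide → loss $0.
$188: truthful payoff $148, deviation payoff $0 → loss $148.
$237: truthful payoff $99, deviation payoff $0 → loss $99.
$132: truthful payoff $204, deviation payoff $0 → loss $204.
$269: truthful payoff $67, deviation payoff $0 → loss $67.
Total loss = $268 + $148 + $99 + $204 + $67 = $786.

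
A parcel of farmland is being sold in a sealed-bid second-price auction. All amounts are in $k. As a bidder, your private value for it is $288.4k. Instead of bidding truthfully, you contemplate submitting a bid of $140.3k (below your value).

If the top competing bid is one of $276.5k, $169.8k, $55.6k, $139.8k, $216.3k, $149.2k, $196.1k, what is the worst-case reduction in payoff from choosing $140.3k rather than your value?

$276.5k: truthful gives $11.9k, deviation gives $0k → loss $11.9k.
$169.8k: truthful gives $118.6k, deviation gives $0k → loss $118.6k.
$55.6k: same outcome either way → loss $0k.
$139.8k: same outcome either way → loss $0k.
$216.3k: truthful gives $72.1k, deviation gives $0k → loss $72.1k.
$149.2k: truthful gives $139.2k, deviation gives $0k → loss $139.2k.
$196.1k: truthful gives $92.3k, deviation gives $0k → loss $92.3k.
Maximum loss: $139.2k.

$139.2k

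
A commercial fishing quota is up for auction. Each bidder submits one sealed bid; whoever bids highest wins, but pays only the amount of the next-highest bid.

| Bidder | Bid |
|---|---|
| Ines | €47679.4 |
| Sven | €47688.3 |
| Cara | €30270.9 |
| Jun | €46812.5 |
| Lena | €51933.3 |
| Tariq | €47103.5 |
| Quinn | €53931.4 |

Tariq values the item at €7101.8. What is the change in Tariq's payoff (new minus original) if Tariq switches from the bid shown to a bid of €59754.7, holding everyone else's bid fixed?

−€46829.6

The highest bid among the other bidders is €53931.4; Tariq's bid doesn't change that.
Original bid €47103.5: Tariq is not highest (top rival bid is €53931.4); payoff €0.
Alternative bid €59754.7: Tariq is highest, pays the top rival bid €53931.4; payoff €7101.8 − €53931.4 = −€46829.6.
Change in payoff = −€46829.6 − (€0) = −€46829.6.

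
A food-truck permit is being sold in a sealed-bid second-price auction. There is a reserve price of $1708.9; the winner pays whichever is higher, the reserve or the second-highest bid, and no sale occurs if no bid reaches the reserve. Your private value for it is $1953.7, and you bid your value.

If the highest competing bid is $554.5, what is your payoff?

Your bid $1953.7 is the highest and exceeds the reserve.
Price = max(second-highest bid, reserve) = max($554.5, $1708.9) = $1708.9.
Payoff = $1953.7 − $1708.9 = $244.8.

$244.8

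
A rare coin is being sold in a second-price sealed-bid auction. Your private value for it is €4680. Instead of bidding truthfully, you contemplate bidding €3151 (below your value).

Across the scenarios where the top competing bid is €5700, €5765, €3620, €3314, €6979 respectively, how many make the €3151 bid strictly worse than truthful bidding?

2

The deviation hurts exactly when the highest competing bid lies strictly between €3151 and €4680 — underbidding then forfeits a profitable win.
€5700: above both → same outcome either way.
€5765: above both → same outcome either way.
€3620: inside the interval → strictly worse (loss €1060).
€3314: inside the interval → strictly worse (loss €1366).
€6979: above both → same outcome either way.
Count: 2.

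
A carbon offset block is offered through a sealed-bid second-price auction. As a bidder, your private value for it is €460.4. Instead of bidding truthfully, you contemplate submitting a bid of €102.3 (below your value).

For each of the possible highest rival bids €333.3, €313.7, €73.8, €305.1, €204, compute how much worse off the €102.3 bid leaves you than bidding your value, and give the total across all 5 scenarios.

€685.5

The deviation costs you only when the competing bid falls strictly between €102.3 and €460.4; elsewhere both bids give the same outcome.
€333.3: truthful payoff €127.1, deviation payoff €0 → loss €127.1.
€313.7: truthful payoff €146.7, deviation payoff €0 → loss €146.7.
€73.8: outcomes coincide → loss €0.
€305.1: truthful payoff €155.3, deviation payoff €0 → loss €155.3.
€204: truthful payoff €256.4, deviation payoff €0 → loss €256.4.
Total loss = €127.1 + €146.7 + €155.3 + €256.4 = €685.5.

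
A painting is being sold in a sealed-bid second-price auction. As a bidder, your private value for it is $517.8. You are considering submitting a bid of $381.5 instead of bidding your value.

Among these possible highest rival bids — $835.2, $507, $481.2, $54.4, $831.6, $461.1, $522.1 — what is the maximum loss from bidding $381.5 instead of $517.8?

$56.7

$835.2: same outcome either way → loss $0.
$507: truthful gives $10.8, deviation gives $0 → loss $10.8.
$481.2: truthful gives $36.6, deviation gives $0 → loss $36.6.
$54.4: same outcome either way → loss $0.
$831.6: same outcome either way → loss $0.
$461.1: truthful gives $56.7, deviation gives $0 → loss $56.7.
$522.1: same outcome either way → loss $0.
Maximum loss: $56.7.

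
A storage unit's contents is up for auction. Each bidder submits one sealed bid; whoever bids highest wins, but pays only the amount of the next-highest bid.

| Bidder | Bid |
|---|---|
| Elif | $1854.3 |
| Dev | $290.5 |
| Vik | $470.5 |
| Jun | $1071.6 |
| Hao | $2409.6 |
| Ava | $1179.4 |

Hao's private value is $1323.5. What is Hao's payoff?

Highest bid: Hao at $2409.6, so Hao wins.
Second-highest bid: Elif at $1854.3 — that is the price the winner pays.
Hao's payoff = value − price = $1323.5 − $1854.3 = −$530.8.

−$530.8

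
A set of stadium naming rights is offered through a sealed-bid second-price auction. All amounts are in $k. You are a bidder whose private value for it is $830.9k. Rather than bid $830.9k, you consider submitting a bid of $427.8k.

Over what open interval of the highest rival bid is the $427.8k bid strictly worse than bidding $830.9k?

If the competing bid is below $427.8k, both bids win at the same price — no difference.
If it is above $830.9k, both bids lose — no difference.
If it lies strictly between $427.8k and $830.9k, bidding your value wins at a price below your value (positive payoff) while bidding $427.8k loses (payoff 0).
So the deviation strictly hurts on the open interval ($427.8k, $830.9k).

($427.8k, $830.9k)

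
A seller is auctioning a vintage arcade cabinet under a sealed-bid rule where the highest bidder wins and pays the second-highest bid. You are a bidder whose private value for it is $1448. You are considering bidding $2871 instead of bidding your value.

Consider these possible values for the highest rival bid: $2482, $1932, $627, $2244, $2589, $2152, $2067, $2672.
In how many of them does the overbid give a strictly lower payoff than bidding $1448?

The deviation hurts exactly when the highest competing bid lies strictly between $1448 and $2871 — overbidding then wins at a price above your value.
$2482: inside the interval → strictly worse (loss $1034).
$1932: inside the interval → strictly worse (loss $484).
$627: below both → same outcome either way.
$2244: inside the interval → strictly worse (loss $796).
$2589: inside the interval → strictly worse (loss $1141).
$2152: inside the interval → strictly worse (loss $704).
$2067: inside the interval → strictly worse (loss $619).
$2672: inside the interval → strictly worse (loss $1224).
Count: 7.

7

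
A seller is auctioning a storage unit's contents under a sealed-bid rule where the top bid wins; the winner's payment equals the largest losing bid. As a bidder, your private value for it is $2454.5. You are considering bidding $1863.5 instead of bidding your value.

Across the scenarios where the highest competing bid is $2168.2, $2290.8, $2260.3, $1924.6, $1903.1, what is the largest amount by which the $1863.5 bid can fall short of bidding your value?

$551.4

$2168.2: truthful gives $286.3, deviation gives $0 → loss $286.3.
$2290.8: truthful gives $163.7, deviation gives $0 → loss $163.7.
$2260.3: truthful gives $194.2, deviation gives $0 → loss $194.2.
$1924.6: truthful gives $529.9, deviation gives $0 → loss $529.9.
$1903.1: truthful gives $551.4, deviation gives $0 → loss $551.4.
Maximum loss: $551.4.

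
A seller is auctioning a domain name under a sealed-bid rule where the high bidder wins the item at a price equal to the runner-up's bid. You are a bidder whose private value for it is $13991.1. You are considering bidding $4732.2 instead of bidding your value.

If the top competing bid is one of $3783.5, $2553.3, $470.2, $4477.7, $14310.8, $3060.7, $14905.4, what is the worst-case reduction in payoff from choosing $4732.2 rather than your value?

$3783.5: same outcome either way → loss $0.
$2553.3: same outcome either way → loss $0.
$470.2: same outcome either way → loss $0.
$4477.7: same outcome either way → loss $0.
$14310.8: same outcome either way → loss $0.
$3060.7: same outcome either way → loss $0.
$14905.4: same outcome either way → loss $0.
Maximum loss: $0.

$0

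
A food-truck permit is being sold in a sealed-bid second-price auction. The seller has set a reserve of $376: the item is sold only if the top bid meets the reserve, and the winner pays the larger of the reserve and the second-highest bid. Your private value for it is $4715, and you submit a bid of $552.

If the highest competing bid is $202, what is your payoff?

Your bid $552 is the highest and exceeds the reserve.
Price = max(second-highest bid, reserve) = max($202, $376) = $376.
Payoff = $4715 − $376 = $4339.

$4339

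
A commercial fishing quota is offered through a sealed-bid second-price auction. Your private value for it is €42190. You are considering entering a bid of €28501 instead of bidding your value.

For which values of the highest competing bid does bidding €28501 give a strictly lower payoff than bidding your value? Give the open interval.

If the competing bid is below €28501, both bids win at the same price — no difference.
If it is above €42190, both bids lose — no difference.
If it lies strictly between €28501 and €42190, bidding your value wins at a price below your value (positive payoff) while bidding €28501 loses (payoff 0).
So the deviation strictly hurts on the open interval (€28501, €42190).
Because the price is fixed by the runner-up's bid, deviating from your value can only change a good outcome into a bad one — never the reverse.

(€28501, €42190)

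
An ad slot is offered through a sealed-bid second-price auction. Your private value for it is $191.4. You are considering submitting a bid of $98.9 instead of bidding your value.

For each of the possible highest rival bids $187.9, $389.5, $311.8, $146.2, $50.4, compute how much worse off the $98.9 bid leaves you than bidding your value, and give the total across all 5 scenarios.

$48.7

The deviation costs you only when the competing bid falls strictly between $98.9 and $191.4; elsewhere both bids give the same outcome.
$187.9: truthful payoff $3.5, deviation payoff $0 → loss $3.5.
$389.5: outcomes coincide → loss $0.
$311.8: outcomes coincide → loss $0.
$146.2: truthful payoff $45.2, deviation payoff $0 → loss $45.2.
$50.4: outcomes coincide → loss $0.
Total loss = $3.5 + $45.2 = $48.7.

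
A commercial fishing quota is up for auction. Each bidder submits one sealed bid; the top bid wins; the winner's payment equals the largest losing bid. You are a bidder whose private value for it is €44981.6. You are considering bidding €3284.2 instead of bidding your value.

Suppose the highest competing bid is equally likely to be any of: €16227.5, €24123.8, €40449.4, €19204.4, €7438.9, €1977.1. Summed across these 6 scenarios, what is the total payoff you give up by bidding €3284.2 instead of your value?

€117464

The deviation costs you only when the competing bid falls strictly between €3284.2 and €44981.6; elsewhere both bids give the same outcome.
€16227.5: truthful payoff €28754.1, deviation payoff €0 → loss €28754.1.
€24123.8: truthful payoff €20857.8, deviation payoff €0 → loss €20857.8.
€40449.4: truthful payoff €4532.2, deviation payoff €0 → loss €4532.2.
€19204.4: truthful payoff €25777.2, deviation payoff €0 → loss €25777.2.
€7438.9: truthful payoff €37542.7, deviation payoff €0 → loss €37542.7.
€1977.1: outcomes coincide → loss €0.
Total loss = €28754.1 + €20857.8 + €4532.2 + €25777.2 + €37542.7 = €117464.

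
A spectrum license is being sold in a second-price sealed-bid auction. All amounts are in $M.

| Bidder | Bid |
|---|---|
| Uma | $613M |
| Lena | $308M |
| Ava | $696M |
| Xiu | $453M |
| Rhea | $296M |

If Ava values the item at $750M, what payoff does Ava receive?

$137M

Highest bid: Ava at $696M, so Ava wins.
Second-highest bid: Uma at $613M — that is the price the winner pays.
Ava's payoff = value − price = $750M − $613M = $137M.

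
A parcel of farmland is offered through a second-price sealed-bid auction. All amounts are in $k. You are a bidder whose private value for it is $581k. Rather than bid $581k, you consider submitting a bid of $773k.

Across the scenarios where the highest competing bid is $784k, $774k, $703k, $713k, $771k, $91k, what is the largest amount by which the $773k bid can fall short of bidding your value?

$784k: same outcome either way → loss $0k.
$774k: same outcome either way → loss $0k.
$703k: truthful gives $0k, deviation gives −$122k → loss $122k.
$713k: truthful gives $0k, deviation gives −$132k → loss $132k.
$771k: truthful gives $0k, deviation gives −$190k → loss $190k.
$91k: same outcome either way → loss $0k.
Maximum loss: $190k.

$190k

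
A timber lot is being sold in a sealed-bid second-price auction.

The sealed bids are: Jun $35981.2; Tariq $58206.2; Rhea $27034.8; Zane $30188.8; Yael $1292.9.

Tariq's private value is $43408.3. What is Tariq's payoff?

$7427.1

Highest bid: Tariq at $58206.2, so Tariq wins.
Second-highest bid: Jun at $35981.2 — that is the price the winner pays.
Tariq's payoff = value − price = $43408.3 − $35981.2 = $7427.1.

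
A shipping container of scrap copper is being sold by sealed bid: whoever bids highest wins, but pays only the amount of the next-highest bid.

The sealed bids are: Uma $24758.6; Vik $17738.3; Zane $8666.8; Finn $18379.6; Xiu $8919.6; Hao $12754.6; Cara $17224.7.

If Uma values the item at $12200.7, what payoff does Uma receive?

−$6178.9

Highest bid: Uma at $24758.6, so Uma wins.
Second-highest bid: Finn at $18379.6 — that is the price the winner pays.
Uma's payoff = value − price = $12200.7 − $18379.6 = −$6178.9.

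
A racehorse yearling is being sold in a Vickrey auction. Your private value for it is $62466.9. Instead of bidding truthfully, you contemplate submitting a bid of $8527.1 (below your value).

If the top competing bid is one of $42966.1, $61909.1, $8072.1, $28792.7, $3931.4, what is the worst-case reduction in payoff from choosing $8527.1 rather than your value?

$42966.1: truthful gives $19500.8, deviation gives $0 → loss $19500.8.
$61909.1: truthful gives $557.8, deviation gives $0 → loss $557.8.
$8072.1: same outcome either way → loss $0.
$28792.7: truthful gives $33674.2, deviation gives $0 → loss $33674.2.
$3931.4: same outcome either way → loss $0.
Maximum loss: $33674.2.

$33674.2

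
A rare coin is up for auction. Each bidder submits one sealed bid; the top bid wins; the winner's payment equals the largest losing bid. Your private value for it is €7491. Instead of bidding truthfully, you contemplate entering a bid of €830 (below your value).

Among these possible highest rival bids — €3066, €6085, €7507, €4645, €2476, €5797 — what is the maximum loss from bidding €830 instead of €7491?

€3066: truthful gives €4425, deviation gives €0 → loss €4425.
€6085: truthful gives €1406, deviation gives €0 → loss €1406.
€7507: same outcome either way → loss €0.
€4645: truthful gives €2846, deviation gives €0 → loss €2846.
€2476: truthful gives €5015, deviation gives €0 → loss €5015.
€5797: truthful gives €1694, deviation gives €0 → loss €1694.
Maximum loss: €5015.

€5015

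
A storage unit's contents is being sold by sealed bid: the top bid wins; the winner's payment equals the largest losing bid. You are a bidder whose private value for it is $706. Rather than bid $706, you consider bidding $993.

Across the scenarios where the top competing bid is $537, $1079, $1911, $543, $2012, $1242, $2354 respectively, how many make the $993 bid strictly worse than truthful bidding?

0

The deviation hurts exactly when the highest competing bid lies strictly between $706 and $993 — overbidding then wins at a price above your value.
$537: below both → same outcome either way.
$1079: above both → same outcome either way.
$1911: above both → same outcome either way.
$543: below both → same outcome either way.
$2012: above both → same outcome either way.
$1242: above both → same outcome either way.
$2354: above both → same outcome either way.
Count: 0.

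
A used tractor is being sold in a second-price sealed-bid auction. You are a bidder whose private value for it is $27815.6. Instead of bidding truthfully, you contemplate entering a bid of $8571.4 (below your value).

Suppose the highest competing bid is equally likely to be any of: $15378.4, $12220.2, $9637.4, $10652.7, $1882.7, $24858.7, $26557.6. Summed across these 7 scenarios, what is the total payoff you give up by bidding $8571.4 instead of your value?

The deviation costs you only when the competing bid falls strictly between $8571.4 and $27815.6; elsewhere both bids give the same outcome.
$15378.4: truthful payoff $12437.2, deviation payoff $0 → loss $12437.2.
$12220.2: truthful payoff $15595.4, deviation payoff $0 → loss $15595.4.
$9637.4: truthful payoff $18178.2, deviation payoff $0 → loss $18178.2.
$10652.7: truthful payoff $17162.9, deviation payoff $0 → loss $17162.9.
$1882.7: outcomes coincide → loss $0.
$24858.7: truthful payoff $2956.9, deviation payoff $0 → loss $2956.9.
$26557.6: truthful payoff $1258, deviation payoff $0 → loss $1258.
Total loss = $12437.2 + $15595.4 + $18178.2 + $17162.9 + $2956.9 + $1258 = $67588.6.

$67588.6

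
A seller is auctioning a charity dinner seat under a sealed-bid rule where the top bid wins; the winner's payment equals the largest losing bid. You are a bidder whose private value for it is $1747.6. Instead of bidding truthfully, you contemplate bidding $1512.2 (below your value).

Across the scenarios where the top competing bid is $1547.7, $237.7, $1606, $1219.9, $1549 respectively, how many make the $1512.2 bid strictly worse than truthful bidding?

3

The deviation hurts exactly when the highest competing bid lies strictly between $1512.2 and $1747.6 — underbidding then forfeits a profitable win.
$1547.7: inside the interval → strictly worse (loss $199.9).
$237.7: below both → same outcome either way.
$1606: inside the interval → strictly worse (loss $141.6).
$1219.9: below both → same outcome either way.
$1549: inside the interval → strictly worse (loss $198.6).
Count: 3.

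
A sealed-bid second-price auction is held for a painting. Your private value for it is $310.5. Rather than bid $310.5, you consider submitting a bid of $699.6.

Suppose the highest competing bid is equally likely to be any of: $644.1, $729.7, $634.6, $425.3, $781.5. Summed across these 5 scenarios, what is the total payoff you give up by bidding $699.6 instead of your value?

The deviation costs you only when the competing bid falls strictly between $310.5 and $699.6; elsewhere both bids give the same outcome.
$644.1: truthful payoff $0, deviation payoff −$333.6 → loss $333.6.
$729.7: outcomes coincide → loss $0.
$634.6: truthful payoff $0, deviation payoff −$324.1 → loss $324.1.
$425.3: truthful payoff $0, deviation payoff −$114.8 → loss $114.8.
$781.5: outcomes coincide → loss $0.
Total loss = $333.6 + $324.1 + $114.8 = $772.5.
Truthful bidding weakly dominates here: raising your bid can only win items priced above your value, and lowering it can only forfeit items priced below.

$772.5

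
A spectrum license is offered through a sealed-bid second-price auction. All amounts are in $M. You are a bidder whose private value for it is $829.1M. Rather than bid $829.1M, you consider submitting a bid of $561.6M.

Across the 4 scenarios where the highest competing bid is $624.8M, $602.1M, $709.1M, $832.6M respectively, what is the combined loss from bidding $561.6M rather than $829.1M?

The deviation costs you only when the competing bid falls strictly between $561.6M and $829.1M; elsewhere both bids give the same outcome.
$624.8M: truthful payoff $204.3M, deviation payoff $0M → loss $204.3M.
$602.1M: truthful payoff $227M, deviation payoff $0M → loss $227M.
$709.1M: truthful payoff $120M, deviation payoff $0M → loss $120M.
$832.6M: outcomes coincide → loss $0M.
Total loss = $204.3M + $227M + $120M = $551.3M.

$551.3M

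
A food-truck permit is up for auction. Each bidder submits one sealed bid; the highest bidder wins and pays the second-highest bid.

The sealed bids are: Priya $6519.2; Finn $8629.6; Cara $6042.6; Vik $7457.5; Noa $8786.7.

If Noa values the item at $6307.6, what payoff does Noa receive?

−$2322

Highest bid: Noa at $8786.7, so Noa wins.
Second-highest bid: Finn at $8629.6 — that is the price the winner pays.
Noa's payoff = value − price = $6307.6 − $8629.6 = −$2322.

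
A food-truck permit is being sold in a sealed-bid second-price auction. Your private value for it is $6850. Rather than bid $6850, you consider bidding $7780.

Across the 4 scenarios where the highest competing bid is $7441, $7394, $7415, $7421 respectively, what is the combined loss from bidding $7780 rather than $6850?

The deviation costs you only when the competing bid falls strictly between $6850 and $7780; elsewhere both bids give the same outcome.
$7441: truthful payoff $0, deviation payoff −$591 → loss $591.
$7394: truthful payoff $0, deviation payoff −$544 → loss $544.
$7415: truthful payoff $0, deviation payoff −$565 → loss $565.
$7421: truthful payoff $0, deviation payoff −$571 → loss $571.
Total loss = $591 + $544 + $565 + $571 = $2271.

$2271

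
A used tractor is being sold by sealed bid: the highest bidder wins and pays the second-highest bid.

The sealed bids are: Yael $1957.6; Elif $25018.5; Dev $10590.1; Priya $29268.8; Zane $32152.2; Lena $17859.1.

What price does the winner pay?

$29268.8

Highest bid: Zane at $32152.2, so Zane wins.
Second-highest bid: Priya at $29268.8 — that is the price the winner pays.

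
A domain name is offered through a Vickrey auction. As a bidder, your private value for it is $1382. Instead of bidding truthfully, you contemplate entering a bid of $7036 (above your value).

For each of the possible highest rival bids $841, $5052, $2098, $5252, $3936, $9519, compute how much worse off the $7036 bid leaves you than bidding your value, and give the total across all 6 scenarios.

The deviation costs you only when the competing bid falls strictly between $1382 and $7036; elsewhere both bids give the same outcome.
$841: outcomes coincide → loss $0.
$5052: truthful payoff $0, deviation payoff −$3670 → loss $3670.
$2098: truthful payoff $0, deviation payoff −$716 → loss $716.
$5252: truthful payoff $0, deviation payoff −$3870 → loss $3870.
$3936: truthful payoff $0, deviation payoff −$2554 → loss $2554.
$9519: outcomes coincide → loss $0.
Total loss = $3670 + $716 + $3870 + $2554 = $10810.

$10810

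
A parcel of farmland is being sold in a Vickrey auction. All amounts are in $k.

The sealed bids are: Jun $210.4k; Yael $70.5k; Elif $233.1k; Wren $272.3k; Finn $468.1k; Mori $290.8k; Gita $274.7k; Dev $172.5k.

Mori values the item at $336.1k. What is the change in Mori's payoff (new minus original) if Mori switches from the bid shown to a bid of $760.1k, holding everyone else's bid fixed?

−$132k

The highest bid among the other bidders is $468.1k; Mori's bid doesn't change that.
Original bid $290.8k: Mori is not highest (top rival bid is $468.1k); payoff $0k.
Alternative bid $760.1k: Mori is highest, pays the top rival bid $468.1k; payoff $336.1k − $468.1k = −$132k.
Change in payoff = −$132k − ($0k) = −$132k.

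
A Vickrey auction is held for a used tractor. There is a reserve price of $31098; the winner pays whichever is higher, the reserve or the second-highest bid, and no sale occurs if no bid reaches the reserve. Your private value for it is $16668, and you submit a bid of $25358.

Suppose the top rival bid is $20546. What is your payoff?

$0

Your bid $25358 is the highest bid but falls below the reserve $31098, so the item goes unsold. Payoff $0.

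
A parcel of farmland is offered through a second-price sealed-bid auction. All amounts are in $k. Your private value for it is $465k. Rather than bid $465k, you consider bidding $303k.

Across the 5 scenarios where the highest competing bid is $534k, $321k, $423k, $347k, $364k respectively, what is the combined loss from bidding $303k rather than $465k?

The deviation costs you only when the competing bid falls strictly between $303k and $465k; elsewhere both bids give the same outcome.
$534k: outcomes coincide → loss $0k.
$321k: truthful payoff $144k, deviation payoff $0k → loss $144k.
$423k: truthful payoff $42k, deviation payoff $0k → loss $42k.
$347k: truthful payoff $118k, deviation payoff $0k → loss $118k.
$364k: truthful payoff $101k, deviation payoff $0k → loss $101k.
Total loss = $144k + $42k + $118k + $101k = $405k.
Truthful bidding weakly dominates here: raising your bid can only win items priced above your value, and lowering it can only forfeit items priced below.

$405k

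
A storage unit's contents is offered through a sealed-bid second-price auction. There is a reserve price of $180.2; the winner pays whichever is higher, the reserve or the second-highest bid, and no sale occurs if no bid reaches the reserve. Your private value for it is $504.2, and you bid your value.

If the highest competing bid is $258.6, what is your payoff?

Your bid $504.2 is the highest and exceeds the reserve.
Price = max(second-highest bid, reserve) = max($258.6, $180.2) = $258.6.
Payoff = $504.2 − $258.6 = $245.6.

$245.6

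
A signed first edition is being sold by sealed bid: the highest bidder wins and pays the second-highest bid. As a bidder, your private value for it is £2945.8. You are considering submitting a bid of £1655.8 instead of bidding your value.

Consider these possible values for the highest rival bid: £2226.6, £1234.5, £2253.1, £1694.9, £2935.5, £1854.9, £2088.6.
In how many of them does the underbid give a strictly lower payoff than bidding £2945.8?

6

The deviation hurts exactly when the highest competing bid lies strictly between £1655.8 and £2945.8 — underbidding then forfeits a profitable win.
£2226.6: inside the interval → strictly worse (loss £719.2).
£1234.5: below both → same outcome either way.
£2253.1: inside the interval → strictly worse (loss £692.7).
£1694.9: inside the interval → strictly worse (loss £1250.9).
£2935.5: inside the interval → strictly worse (loss £10.3).
£1854.9: inside the interval → strictly worse (loss £1090.9).
£2088.6: inside the interval → strictly worse (loss £857.2).
Count: 6.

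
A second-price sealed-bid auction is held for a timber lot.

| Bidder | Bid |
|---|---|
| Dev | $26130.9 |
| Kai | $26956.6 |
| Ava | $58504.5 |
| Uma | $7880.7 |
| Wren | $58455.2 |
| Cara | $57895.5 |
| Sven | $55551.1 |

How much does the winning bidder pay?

Highest bid: Ava at $58504.5, so Ava wins.
Second-highest bid: Wren at $58455.2 — that is the price the winner pays.

$58455.2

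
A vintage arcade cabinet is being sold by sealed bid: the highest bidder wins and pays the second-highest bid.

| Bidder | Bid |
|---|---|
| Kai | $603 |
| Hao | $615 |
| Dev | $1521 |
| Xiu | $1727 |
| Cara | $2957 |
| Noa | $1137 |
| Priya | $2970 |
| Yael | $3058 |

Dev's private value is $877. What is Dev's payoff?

$0

Highest bid: Yael at $3058, so Yael wins.
Second-highest bid: Priya at $2970 — that is the price the winner pays.
Dev did not win, so Dev pays nothing and receives nothing: payoff $0.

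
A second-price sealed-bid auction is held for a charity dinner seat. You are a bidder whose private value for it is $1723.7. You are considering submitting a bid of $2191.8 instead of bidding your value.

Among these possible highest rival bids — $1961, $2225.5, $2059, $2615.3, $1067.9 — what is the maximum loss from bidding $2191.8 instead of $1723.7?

$335.3

$1961: truthful gives $0, deviation gives −$237.3 → loss $237.3.
$2225.5: same outcome either way → loss $0.
$2059: truthful gives $0, deviation gives −$335.3 → loss $335.3.
$2615.3: same outcome either way → loss $0.
$1067.9: same outcome either way → loss $0.
Maximum loss: $335.3.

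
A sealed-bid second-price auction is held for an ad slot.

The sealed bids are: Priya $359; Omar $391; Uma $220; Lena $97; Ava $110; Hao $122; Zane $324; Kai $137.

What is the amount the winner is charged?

Highest bid: Omar at $391, so Omar wins.
Second-highest bid: Priya at $359 — that is the price the winner pays.

$359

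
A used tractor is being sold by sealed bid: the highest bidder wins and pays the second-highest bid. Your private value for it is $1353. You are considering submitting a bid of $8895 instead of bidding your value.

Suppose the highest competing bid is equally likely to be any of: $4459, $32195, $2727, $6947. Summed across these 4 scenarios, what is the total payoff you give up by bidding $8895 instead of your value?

$10074

The deviation costs you only when the competing bid falls strictly between $1353 and $8895; elsewhere both bids give the same outcome.
$4459: truthful payoff $0, deviation payoff −$3106 → loss $3106.
$32195: outcomes coincide → loss $0.
$2727: truthful payoff $0, deviation payoff −$1374 → loss $1374.
$6947: truthful payoff $0, deviation payoff −$5594 → loss $5594.
Total loss = $3106 + $1374 + $5594 = $10074.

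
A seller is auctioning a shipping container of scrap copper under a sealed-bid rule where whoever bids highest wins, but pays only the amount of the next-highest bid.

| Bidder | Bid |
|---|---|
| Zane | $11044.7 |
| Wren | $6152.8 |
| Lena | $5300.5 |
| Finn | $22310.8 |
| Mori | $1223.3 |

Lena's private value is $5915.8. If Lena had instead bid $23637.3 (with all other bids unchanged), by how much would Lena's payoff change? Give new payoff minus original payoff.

−$16395

The highest bid among the other bidders is $22310.8; Lena's bid doesn't change that.
Original bid $5300.5: Lena is not highest (top rival bid is $22310.8); payoff $0.
Alternative bid $23637.3: Lena is highest, pays the top rival bid $22310.8; payoff $5915.8 − $22310.8 = −$16395.
Change in payoff = −$16395 − ($0) = −$16395.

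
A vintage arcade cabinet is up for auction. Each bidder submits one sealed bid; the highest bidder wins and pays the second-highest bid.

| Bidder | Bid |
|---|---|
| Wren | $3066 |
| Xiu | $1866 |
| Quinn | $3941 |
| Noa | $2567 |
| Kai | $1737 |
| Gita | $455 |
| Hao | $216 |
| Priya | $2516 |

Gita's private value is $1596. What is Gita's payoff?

Highest bid: Quinn at $3941, so Quinn wins.
Second-highest bid: Wren at $3066 — that is the price the winner pays.
Gita did not win, so Gita pays nothing and receives nothing: payoff $0.

$0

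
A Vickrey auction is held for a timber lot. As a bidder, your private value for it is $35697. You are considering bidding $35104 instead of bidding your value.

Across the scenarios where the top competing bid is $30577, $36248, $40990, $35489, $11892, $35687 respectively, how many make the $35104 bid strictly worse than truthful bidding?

2

The deviation hurts exactly when the highest competing bid lies strictly between $35104 and $35697 — underbidding then forfeits a profitable win.
$30577: below both → same outcome either way.
$36248: above both → same outcome either way.
$40990: above both → same outcome either way.
$35489: inside the interval → strictly worse (loss $208).
$11892: below both → same outcome either way.
$35687: inside the interval → strictly worse (loss $10).
Count: 2.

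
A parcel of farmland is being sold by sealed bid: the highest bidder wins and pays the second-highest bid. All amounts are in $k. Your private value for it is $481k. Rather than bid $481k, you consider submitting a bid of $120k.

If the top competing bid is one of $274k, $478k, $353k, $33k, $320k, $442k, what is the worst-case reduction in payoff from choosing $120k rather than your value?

$207k

$274k: truthful gives $207k, deviation gives $0k → loss $207k.
$478k: truthful gives $3k, deviation gives $0k → loss $3k.
$353k: truthful gives $128k, deviation gives $0k → loss $128k.
$33k: same outcome either way → loss $0k.
$320k: truthful gives $161k, deviation gives $0k → loss $161k.
$442k: truthful gives $39k, deviation gives $0k → loss $39k.
Maximum loss: $207k.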